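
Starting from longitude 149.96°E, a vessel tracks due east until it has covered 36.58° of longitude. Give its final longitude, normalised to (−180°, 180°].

Start at +149.96°; shift +36.58° → +186.54°.
+186.54° lies outside (−180°, 180°]; subtract 360° → -173.46°.

173.46°W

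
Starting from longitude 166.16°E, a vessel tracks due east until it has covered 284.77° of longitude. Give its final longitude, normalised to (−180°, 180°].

90.93°E

Start at +166.16°; shift +284.77° → +450.93°.
+450.93° lies outside (−180°, 180°]; subtract 360° → +90.93°.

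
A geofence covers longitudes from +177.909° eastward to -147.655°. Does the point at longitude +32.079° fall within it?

No

Band width going east from +177.909° to -147.655°: ((-147.655 − 177.909) mod 360) = 34.436°.
Offset of +32.079° east of the west edge: ((32.079 − 177.909) mod 360) = 214.170°.
214.170° > 34.436° ⇒ outside.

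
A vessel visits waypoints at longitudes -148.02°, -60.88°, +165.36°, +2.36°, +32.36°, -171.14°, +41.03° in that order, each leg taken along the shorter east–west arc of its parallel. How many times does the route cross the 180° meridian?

Leg 1: -148.02° → -60.88°, shortest Δλ = 87.14° (east) — does not cross 180°.
Leg 2: -60.88° → +165.36°, shortest Δλ = -133.76° (west) — crosses 180°.
Leg 3: +165.36° → +2.36°, shortest Δλ = -163.0° (west) — does not cross 180°.
Leg 4: +2.36° → +32.36°, shortest Δλ = 30.0° (east) — does not cross 180°.
Leg 5: +32.36° → -171.14°, shortest Δλ = 156.5° (east) — crosses 180°.
Leg 6: -171.14° → +41.03°, shortest Δλ = -147.83° (west) — crosses 180°.
Total crossings: 3.

3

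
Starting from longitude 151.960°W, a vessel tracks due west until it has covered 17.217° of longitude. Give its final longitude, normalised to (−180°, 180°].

Start at -151.960°; shift −17.217° → -169.177°.
-169.177° already lies in (−180°, 180°].

169.177°W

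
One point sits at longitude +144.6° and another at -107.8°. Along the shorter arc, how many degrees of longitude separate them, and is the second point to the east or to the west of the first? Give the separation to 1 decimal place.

107.6° east

Raw difference: -107.8 − 144.6 = -252.4°.
Normalise into (−180°, 180°]: -252.4° + 360° = 107.6°.
Positive ⇒ the second point lies to the east; separation 107.6°.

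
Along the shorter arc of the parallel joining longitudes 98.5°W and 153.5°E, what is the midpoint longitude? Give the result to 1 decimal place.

152.5°W

Signed shortest Δλ from -98.5° to +153.5° is -108.0°.
Midpoint longitude = -98.5° + (-108.0°)/2 = -98.5° − 54.0° = -152.5°.
(The naïve average (-98.5 + +153.5)/2 = 27.5° is on the wrong side of the globe.)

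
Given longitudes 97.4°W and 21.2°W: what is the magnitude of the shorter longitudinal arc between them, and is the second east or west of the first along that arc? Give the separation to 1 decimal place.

Raw difference: -21.2 − -97.4 = 76.2°.
Normalise into (−180°, 180°]: 76.2° stays 76.2°.
Positive ⇒ the second point lies to the east; separation 76.2°.

76.2° east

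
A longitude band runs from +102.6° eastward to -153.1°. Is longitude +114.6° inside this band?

Yes

Band width going east from +102.6° to -153.1°: ((-153.1 − 102.6) mod 360) = 104.3°.
Offset of +114.6° east of the west edge: ((114.6 − 102.6) mod 360) = 12.0°.
12.0° ≤ 104.3° ⇒ inside.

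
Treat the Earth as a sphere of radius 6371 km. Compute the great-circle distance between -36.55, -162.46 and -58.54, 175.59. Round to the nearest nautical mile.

1576 nmi

Δλ = 175.59 − -162.46 = 338.05°; wrapped into (−180°, 180°]: -21.95°.
Δφ = -58.54 − -36.55 = -21.99°.
a = sin²(Δφ/2) + cos φ₁ · cos φ₂ · sin²(Δλ/2) = 0.051572.
c = 2·atan2(√a, √(1−a)) = 0.45818 rad → d = 6371·c ≈ 2919.09 km ≈ 1576.19 nmi.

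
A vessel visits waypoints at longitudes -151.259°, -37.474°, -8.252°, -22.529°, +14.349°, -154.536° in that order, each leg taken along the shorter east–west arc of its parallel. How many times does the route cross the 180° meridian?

0

Leg 1: -151.259° → -37.474°, shortest Δλ = 113.785° (east) — does not cross 180°.
Leg 2: -37.474° → -8.252°, shortest Δλ = 29.222° (east) — does not cross 180°.
Leg 3: -8.252° → -22.529°, shortest Δλ = -14.277° (west) — does not cross 180°.
Leg 4: -22.529° → +14.349°, shortest Δλ = 36.878° (east) — does not cross 180°.
Leg 5: +14.349° → -154.536°, shortest Δλ = -168.885° (west) — does not cross 180°.
Total crossings: 0.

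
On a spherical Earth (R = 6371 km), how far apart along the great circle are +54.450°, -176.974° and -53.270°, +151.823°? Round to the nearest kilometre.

12317 km

Δλ = 151.823 − -176.974 = 328.797°; wrapped into (−180°, 180°]: -31.203°.
Δφ = -53.270 − 54.450 = -107.720°.
a = sin²(Δφ/2) + cos φ₁ · cos φ₂ · sin²(Δλ/2) = 0.677333.
c = 2·atan2(√a, √(1−a)) = 1.93335 rad → d = 6371·c ≈ 12317.40 km.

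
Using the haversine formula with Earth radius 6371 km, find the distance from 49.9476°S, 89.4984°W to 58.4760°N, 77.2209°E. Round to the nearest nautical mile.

Δλ = 77.2209 − -89.4984 = 166.7193°.
Δφ = 58.4760 − -49.9476 = 108.4236°.
a = sin²(Δφ/2) + cos φ₁ · cos φ₂ · sin²(Δλ/2) = 0.989972.
c = 2·atan2(√a, √(1−a)) = 2.94098 rad → d = 6371·c ≈ 18736.98 km ≈ 10117.16 nmi.

10117 nmi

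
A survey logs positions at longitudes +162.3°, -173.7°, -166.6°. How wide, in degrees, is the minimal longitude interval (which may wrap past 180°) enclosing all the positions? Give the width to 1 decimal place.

Sort the longitudes: -173.7°, -166.6°, +162.3°.
Eastward gaps between consecutive values (wrapping around): 7.1°, 328.9°, 24.0°.
Largest gap = 328.9° ⇒ minimal covering band is its complement: 360° − 328.9° = 31.1°.
Band runs from +162.3° eastward to -166.6°, crossing the antimeridian.

31.1°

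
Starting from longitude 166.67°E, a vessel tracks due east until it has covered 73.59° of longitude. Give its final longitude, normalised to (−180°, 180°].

119.74°W

Start at +166.67°; shift +73.59° → +240.26°.
+240.26° lies outside (−180°, 180°]; subtract 360° → -119.74°.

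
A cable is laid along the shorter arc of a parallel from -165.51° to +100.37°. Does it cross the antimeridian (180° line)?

Naïve |100.37 − -165.51| = 265.88° > 180°, so the shorter arc goes the other way round — across 180°.
Signed shortest Δλ = ((100.37 − -165.51 + 180) mod 360) − 180 = -94.12°.
Going west by 94.12° from -165.51° passes through 180° before reaching +100.37°.

Yes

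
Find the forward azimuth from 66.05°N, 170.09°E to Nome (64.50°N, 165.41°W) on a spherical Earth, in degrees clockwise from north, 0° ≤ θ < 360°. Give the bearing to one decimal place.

Δλ = -165.41 − 170.09 = -335.50°; wrapped into (−180°, 180°]: 24.50°.
θ = atan2( sin Δλ · cos φ₂ , cos φ₁ · sin φ₂ − sin φ₁ · cos φ₂ · cos Δλ )
  = atan2(0.17853, 0.00838) = 87.314° → normalised to [0°, 360°): 87.314°.

87.3°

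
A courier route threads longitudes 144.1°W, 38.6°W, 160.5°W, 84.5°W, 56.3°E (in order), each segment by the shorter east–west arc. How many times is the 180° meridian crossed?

0

Leg 1: -144.1° → -38.6°, shortest Δλ = 105.5° (east) — does not cross 180°.
Leg 2: -38.6° → -160.5°, shortest Δλ = -121.9° (west) — does not cross 180°.
Leg 3: -160.5° → -84.5°, shortest Δλ = 76.0° (east) — does not cross 180°.
Leg 4: -84.5° → +56.3°, shortest Δλ = 140.8° (east) — does not cross 180°.
Total crossings: 0.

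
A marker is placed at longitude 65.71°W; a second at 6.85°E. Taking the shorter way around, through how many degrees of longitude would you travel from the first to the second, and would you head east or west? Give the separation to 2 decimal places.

Raw difference: 6.85 − -65.71 = 72.56°.
Normalise into (−180°, 180°]: 72.56° stays 72.56°.
Positive ⇒ the second point lies to the east; separation 72.56°.

72.56° east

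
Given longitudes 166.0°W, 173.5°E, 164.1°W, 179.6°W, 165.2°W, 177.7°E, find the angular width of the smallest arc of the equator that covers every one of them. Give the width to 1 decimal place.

22.4°

Sort the longitudes: -179.6°, -166.0°, -165.2°, -164.1°, +173.5°, +177.7°.
Eastward gaps between consecutive values (wrapping around): 13.6°, 0.8°, 1.1°, 337.6°, 4.2°, 2.7°.
Largest gap = 337.6° ⇒ minimal covering band is its complement: 360° − 337.6° = 22.4°.
Band runs from +173.5° eastward to -164.1°, crossing the antimeridian.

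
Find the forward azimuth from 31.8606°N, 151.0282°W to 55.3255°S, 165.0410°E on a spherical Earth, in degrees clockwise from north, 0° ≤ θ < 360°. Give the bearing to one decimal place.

Δλ = 165.0410 − -151.0282 = 316.0692°; wrapped into (−180°, 180°]: -43.9308°.
θ = atan2( sin Δλ · cos φ₂ , cos φ₁ · sin φ₂ − sin φ₁ · cos φ₂ · cos Δλ )
  = atan2(-0.39471, -0.91476) = -156.661° → normalised to [0°, 360°): 203.339°.

203.3°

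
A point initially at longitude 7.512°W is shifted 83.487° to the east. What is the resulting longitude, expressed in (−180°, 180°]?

Start at -7.512°; shift +83.487° → +75.975°.
+75.975° already lies in (−180°, 180°].

75.975°E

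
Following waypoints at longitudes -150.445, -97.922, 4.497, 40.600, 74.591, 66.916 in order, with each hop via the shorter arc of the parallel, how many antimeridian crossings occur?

Leg 1: -150.445° → -97.922°, shortest Δλ = 52.523° (east) — does not cross 180°.
Leg 2: -97.922° → +4.497°, shortest Δλ = 102.419° (east) — does not cross 180°.
Leg 3: +4.497° → +40.600°, shortest Δλ = 36.103° (east) — does not cross 180°.
Leg 4: +40.600° → +74.591°, shortest Δλ = 33.991° (east) — does not cross 180°.
Leg 5: +74.591° → +66.916°, shortest Δλ = -7.675° (west) — does not cross 180°.
Total crossings: 0.

0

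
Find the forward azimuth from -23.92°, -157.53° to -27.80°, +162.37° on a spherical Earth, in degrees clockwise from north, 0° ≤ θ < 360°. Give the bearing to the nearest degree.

Δλ = 162.37 − -157.53 = 319.90°; wrapped into (−180°, 180°]: -40.10°.
θ = atan2( sin Δλ · cos φ₂ , cos φ₁ · sin φ₂ − sin φ₁ · cos φ₂ · cos Δλ )
  = atan2(-0.56978, -0.15198) = -104.935° → normalised to [0°, 360°): 255.065°.

255°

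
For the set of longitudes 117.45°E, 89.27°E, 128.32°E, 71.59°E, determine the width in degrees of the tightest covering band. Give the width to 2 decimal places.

56.73°

Sort the longitudes: +71.59°, +89.27°, +117.45°, +128.32°.
Eastward gaps between consecutive values (wrapping around): 17.68°, 28.18°, 10.87°, 303.27°.
Largest gap = 303.27° ⇒ minimal covering band is its complement: 360° − 303.27° = 56.73°.
Band runs from +71.59° eastward to +128.32°.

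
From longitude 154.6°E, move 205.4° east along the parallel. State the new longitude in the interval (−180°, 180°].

Start at +154.6°; shift +205.4° → +360.0°.
+360.0° lies outside (−180°, 180°]; subtract 360° → +0.0°.

0.0°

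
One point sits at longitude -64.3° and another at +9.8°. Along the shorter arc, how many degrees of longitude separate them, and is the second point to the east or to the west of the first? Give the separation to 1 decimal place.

Raw difference: 9.8 − -64.3 = 74.1°.
Normalise into (−180°, 180°]: 74.1° stays 74.1°.
Positive ⇒ the second point lies to the east; separation 74.1°.

74.1° east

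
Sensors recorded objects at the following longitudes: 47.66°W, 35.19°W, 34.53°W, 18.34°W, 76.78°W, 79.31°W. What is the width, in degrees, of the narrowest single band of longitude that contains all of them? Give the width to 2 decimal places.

60.97°

Sort the longitudes: -79.31°, -76.78°, -47.66°, -35.19°, -34.53°, -18.34°.
Eastward gaps between consecutive values (wrapping around): 2.53°, 29.12°, 12.47°, 0.66°, 16.19°, 299.03°.
Largest gap = 299.03° ⇒ minimal covering band is its complement: 360° − 299.03° = 60.97°.
Band runs from -79.31° eastward to -18.34°.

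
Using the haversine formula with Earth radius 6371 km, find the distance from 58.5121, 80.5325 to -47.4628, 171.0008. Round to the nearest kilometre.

14360 km

Δλ = 171.0008 − 80.5325 = 90.4683°.
Δφ = -47.4628 − 58.5121 = -105.9749°.
a = sin²(Δφ/2) + cos φ₁ · cos φ₂ · sin²(Δλ/2) = 0.815613.
c = 2·atan2(√a, √(1−a)) = 2.25393 rad → d = 6371·c ≈ 14359.78 km.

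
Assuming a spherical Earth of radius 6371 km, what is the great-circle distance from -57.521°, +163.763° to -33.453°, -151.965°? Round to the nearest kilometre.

Δλ = -151.965 − 163.763 = -315.728°; wrapped into (−180°, 180°]: 44.272°.
Δφ = -33.453 − -57.521 = 24.068°.
a = sin²(Δφ/2) + cos φ₁ · cos φ₂ · sin²(Δλ/2) = 0.107082.
c = 2·atan2(√a, √(1−a)) = 0.66675 rad → d = 6371·c ≈ 4247.86 km.

4248 km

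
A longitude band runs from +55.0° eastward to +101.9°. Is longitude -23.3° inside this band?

No

Band width going east from +55.0° to +101.9°: ((101.9 − 55.0) mod 360) = 46.9°.
Offset of -23.3° east of the west edge: ((-23.3 − 55.0) mod 360) = 281.7°.
281.7° > 46.9° ⇒ outside.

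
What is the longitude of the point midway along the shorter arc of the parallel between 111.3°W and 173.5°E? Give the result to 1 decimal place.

Signed shortest Δλ from -111.3° to +173.5° is -75.2°.
Midpoint longitude = -111.3° + (-75.2°)/2 = -111.3° − 37.6° = -148.9°.
(The naïve average (-111.3 + +173.5)/2 = 31.1° is on the wrong side of the globe.)

148.9°W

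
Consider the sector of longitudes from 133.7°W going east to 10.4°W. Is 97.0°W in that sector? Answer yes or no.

Yes

Band width going east from -133.7° to -10.4°: ((-10.4 − -133.7) mod 360) = 123.3°.
Offset of -97.0° east of the west edge: ((-97.0 − -133.7) mod 360) = 36.7°.
36.7° ≤ 123.3° ⇒ inside.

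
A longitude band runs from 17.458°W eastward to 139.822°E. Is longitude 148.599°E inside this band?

No

Band width going east from -17.458° to +139.822°: ((139.822 − -17.458) mod 360) = 157.280°.
Offset of +148.599° east of the west edge: ((148.599 − -17.458) mod 360) = 166.057°.
166.057° > 157.280° ⇒ outside.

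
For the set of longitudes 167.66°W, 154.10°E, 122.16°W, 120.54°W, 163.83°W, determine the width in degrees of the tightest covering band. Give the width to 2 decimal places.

85.36°

Sort the longitudes: -167.66°, -163.83°, -122.16°, -120.54°, +154.10°.
Eastward gaps between consecutive values (wrapping around): 3.83°, 41.67°, 1.62°, 274.64°, 38.24°.
Largest gap = 274.64° ⇒ minimal covering band is its complement: 360° − 274.64° = 85.36°.
Band runs from +154.10° eastward to -120.54°, crossing the antimeridian.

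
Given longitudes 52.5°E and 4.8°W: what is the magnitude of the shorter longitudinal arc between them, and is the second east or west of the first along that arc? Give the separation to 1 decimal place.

Raw difference: -4.8 − 52.5 = -57.3°.
Normalise into (−180°, 180°]: -57.3° stays -57.3°.
Negative ⇒ the second point lies to the west; separation 57.3°.

57.3° west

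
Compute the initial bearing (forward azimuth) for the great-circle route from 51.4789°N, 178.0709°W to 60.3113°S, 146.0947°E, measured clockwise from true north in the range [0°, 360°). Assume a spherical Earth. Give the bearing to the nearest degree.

Δλ = 146.0947 − -178.0709 = 324.1656°; wrapped into (−180°, 180°]: -35.8344°.
θ = atan2( sin Δλ · cos φ₂ , cos φ₁ · sin φ₂ − sin φ₁ · cos φ₂ · cos Δλ )
  = atan2(-0.28996, -0.85520) = -161.270° → normalised to [0°, 360°): 198.730°.

199°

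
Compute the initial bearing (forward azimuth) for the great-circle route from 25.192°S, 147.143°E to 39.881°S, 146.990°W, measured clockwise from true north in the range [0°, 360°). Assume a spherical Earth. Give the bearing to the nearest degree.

123°

Δλ = -146.990 − 147.143 = -294.133°; wrapped into (−180°, 180°]: 65.867°.
θ = atan2( sin Δλ · cos φ₂ , cos φ₁ · sin φ₂ − sin φ₁ · cos φ₂ · cos Δλ )
  = atan2(0.70031, -0.44666) = 122.530° → normalised to [0°, 360°): 122.530°.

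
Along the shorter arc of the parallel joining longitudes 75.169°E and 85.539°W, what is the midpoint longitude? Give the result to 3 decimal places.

Signed shortest Δλ from +75.169° to -85.539° is -160.708°.
Midpoint longitude = +75.169° + (-160.708°)/2 = +75.169° − 80.354° = -5.185°.

5.185°W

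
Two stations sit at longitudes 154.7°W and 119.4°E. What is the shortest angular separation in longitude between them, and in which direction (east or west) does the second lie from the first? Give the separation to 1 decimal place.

85.9° west

Raw difference: 119.4 − -154.7 = 274.1°.
Normalise into (−180°, 180°]: 274.1° − 360° = -85.9°.
Negative ⇒ the second point lies to the west; separation 85.9°.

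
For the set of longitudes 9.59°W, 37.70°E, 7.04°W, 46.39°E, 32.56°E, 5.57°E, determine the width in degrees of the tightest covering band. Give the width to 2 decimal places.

55.98°

Sort the longitudes: -9.59°, -7.04°, +5.57°, +32.56°, +37.70°, +46.39°.
Eastward gaps between consecutive values (wrapping around): 2.55°, 12.61°, 26.99°, 5.14°, 8.69°, 304.02°.
Largest gap = 304.02° ⇒ minimal covering band is its complement: 360° − 304.02° = 55.98°.
Band runs from -9.59° eastward to +46.39°.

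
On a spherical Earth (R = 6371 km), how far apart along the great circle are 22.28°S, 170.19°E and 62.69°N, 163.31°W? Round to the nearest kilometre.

Δλ = -163.31 − 170.19 = -333.50°; wrapped into (−180°, 180°]: 26.50°.
Δφ = 62.69 − -22.28 = 84.97°.
a = sin²(Δφ/2) + cos φ₁ · cos φ₂ · sin²(Δλ/2) = 0.478464.
c = 2·atan2(√a, √(1−a)) = 1.52771 rad → d = 6371·c ≈ 9733.05 km.

9733 km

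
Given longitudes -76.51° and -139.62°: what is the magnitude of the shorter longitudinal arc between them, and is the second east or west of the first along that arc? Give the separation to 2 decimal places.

63.11° west

Raw difference: -139.62 − -76.51 = -63.11°.
Normalise into (−180°, 180°]: -63.11° stays -63.11°.
Negative ⇒ the second point lies to the west; separation 63.11°.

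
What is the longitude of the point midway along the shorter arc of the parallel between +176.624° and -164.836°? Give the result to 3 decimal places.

-174.106°

Signed shortest Δλ from +176.624° to -164.836° is +18.540°.
Midpoint longitude = +176.624° + (+18.540°)/2 = +176.624° + 9.270° = +185.894°.
Normalise into (−180°, 180°]: -174.106°.
(The naïve average (+176.624 + -164.836)/2 = 5.894° is on the wrong side of the globe.)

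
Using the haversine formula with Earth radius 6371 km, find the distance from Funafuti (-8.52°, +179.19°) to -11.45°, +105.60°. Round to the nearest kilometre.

Δλ = 105.60 − 179.19 = -73.59°.
Δφ = -11.45 − -8.52 = -2.93°.
a = sin²(Δφ/2) + cos φ₁ · cos φ₂ · sin²(Δλ/2) = 0.348379.
c = 2·atan2(√a, √(1−a)) = 1.26270 rad → d = 6371·c ≈ 8044.69 km.

8045 km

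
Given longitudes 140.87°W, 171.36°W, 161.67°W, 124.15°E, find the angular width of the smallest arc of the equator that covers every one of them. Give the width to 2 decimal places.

Sort the longitudes: -171.36°, -161.67°, -140.87°, +124.15°.
Eastward gaps between consecutive values (wrapping around): 9.69°, 20.80°, 265.02°, 64.49°.
Largest gap = 265.02° ⇒ minimal covering band is its complement: 360° − 265.02° = 94.98°.
Band runs from +124.15° eastward to -140.87°, crossing the antimeridian.

94.98°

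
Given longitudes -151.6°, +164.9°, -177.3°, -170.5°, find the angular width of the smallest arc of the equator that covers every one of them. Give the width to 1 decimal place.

Sort the longitudes: -177.3°, -170.5°, -151.6°, +164.9°.
Eastward gaps between consecutive values (wrapping around): 6.8°, 18.9°, 316.5°, 17.8°.
Largest gap = 316.5° ⇒ minimal covering band is its complement: 360° − 316.5° = 43.5°.
Band runs from +164.9° eastward to -151.6°, crossing the antimeridian.

43.5°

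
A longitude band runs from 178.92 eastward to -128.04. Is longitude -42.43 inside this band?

No

Band width going east from +178.92° to -128.04°: ((-128.04 − 178.92) mod 360) = 53.04°.
Offset of -42.43° east of the west edge: ((-42.43 − 178.92) mod 360) = 138.65°.
138.65° > 53.04° ⇒ outside.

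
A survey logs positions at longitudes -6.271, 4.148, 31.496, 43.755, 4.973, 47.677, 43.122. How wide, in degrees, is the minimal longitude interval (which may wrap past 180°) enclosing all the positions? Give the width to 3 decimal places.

Sort the longitudes: -6.271°, +4.148°, +4.973°, +31.496°, +43.122°, +43.755°, +47.677°.
Eastward gaps between consecutive values (wrapping around): 10.419°, 0.825°, 26.523°, 11.626°, 0.633°, 3.922°, 306.052°.
Largest gap = 306.052° ⇒ minimal covering band is its complement: 360° − 306.052° = 53.948°.
Band runs from -6.271° eastward to +47.677°.

53.948°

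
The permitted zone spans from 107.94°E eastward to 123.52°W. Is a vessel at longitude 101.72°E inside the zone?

No

Band width going east from +107.94° to -123.52°: ((-123.52 − 107.94) mod 360) = 128.54°.
Offset of +101.72° east of the west edge: ((101.72 − 107.94) mod 360) = 353.78°.
353.78° > 128.54° ⇒ outside.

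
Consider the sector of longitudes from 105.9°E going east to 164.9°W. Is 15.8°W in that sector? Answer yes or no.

No

Band width going east from +105.9° to -164.9°: ((-164.9 − 105.9) mod 360) = 89.2°.
Offset of -15.8° east of the west edge: ((-15.8 − 105.9) mod 360) = 238.3°.
238.3° > 89.2° ⇒ outside.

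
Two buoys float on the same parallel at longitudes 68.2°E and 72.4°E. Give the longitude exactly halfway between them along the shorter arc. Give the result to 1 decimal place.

Signed shortest Δλ from +68.2° to +72.4° is +4.2°.
Midpoint longitude = +68.2° + (+4.2°)/2 = +68.2° + 2.1° = +70.3°.

70.3°E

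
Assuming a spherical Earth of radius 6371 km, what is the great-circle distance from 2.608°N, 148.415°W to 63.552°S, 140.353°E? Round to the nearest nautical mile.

5051 nmi

Δλ = 140.353 − -148.415 = 288.768°; wrapped into (−180°, 180°]: -71.232°.
Δφ = -63.552 − 2.608 = -66.160°.
a = sin²(Δφ/2) + cos φ₁ · cos φ₂ · sin²(Δλ/2) = 0.448796.
c = 2·atan2(√a, √(1−a)) = 1.46821 rad → d = 6371·c ≈ 9353.95 km ≈ 5050.73 nmi.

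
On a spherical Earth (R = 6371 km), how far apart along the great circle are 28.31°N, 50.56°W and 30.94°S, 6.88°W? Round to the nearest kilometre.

8051 km

Δλ = -6.88 − -50.56 = 43.68°.
Δφ = -30.94 − 28.31 = -59.25°.
a = sin²(Δφ/2) + cos φ₁ · cos φ₂ · sin²(Δλ/2) = 0.348859.
c = 2·atan2(√a, √(1−a)) = 1.26371 rad → d = 6371·c ≈ 8051.10 km.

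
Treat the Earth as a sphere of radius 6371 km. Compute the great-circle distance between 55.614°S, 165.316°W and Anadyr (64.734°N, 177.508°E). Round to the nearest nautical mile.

7269 nmi

Δλ = 177.508 − -165.316 = 342.824°; wrapped into (−180°, 180°]: -17.176°.
Δφ = 64.734 − -55.614 = 120.348°.
a = sin²(Δφ/2) + cos φ₁ · cos φ₂ · sin²(Δλ/2) = 0.758001.
c = 2·atan2(√a, √(1−a)) = 2.11297 rad → d = 6371·c ≈ 13461.75 km ≈ 7268.76 nmi.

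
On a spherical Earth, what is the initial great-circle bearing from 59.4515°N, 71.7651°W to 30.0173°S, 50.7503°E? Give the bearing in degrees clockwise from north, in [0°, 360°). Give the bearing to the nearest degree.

79°

Δλ = 50.7503 − -71.7651 = 122.5154°.
θ = atan2( sin Δλ · cos φ₂ , cos φ₁ · sin φ₂ − sin φ₁ · cos φ₂ · cos Δλ )
  = atan2(0.73015, 0.14656) = 78.650° → normalised to [0°, 360°): 78.650°.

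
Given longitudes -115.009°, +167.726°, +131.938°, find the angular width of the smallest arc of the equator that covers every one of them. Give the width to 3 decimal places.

Sort the longitudes: -115.009°, +131.938°, +167.726°.
Eastward gaps between consecutive values (wrapping around): 246.947°, 35.788°, 77.265°.
Largest gap = 246.947° ⇒ minimal covering band is its complement: 360° − 246.947° = 113.053°.
Band runs from +131.938° eastward to -115.009°, crossing the antimeridian.

113.053°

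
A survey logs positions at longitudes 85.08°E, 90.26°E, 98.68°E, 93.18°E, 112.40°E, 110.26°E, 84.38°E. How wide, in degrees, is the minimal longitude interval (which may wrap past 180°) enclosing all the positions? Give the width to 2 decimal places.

28.02°

Sort the longitudes: +84.38°, +85.08°, +90.26°, +93.18°, +98.68°, +110.26°, +112.40°.
Eastward gaps between consecutive values (wrapping around): 0.70°, 5.18°, 2.92°, 5.50°, 11.58°, 2.14°, 331.98°.
Largest gap = 331.98° ⇒ minimal covering band is its complement: 360° − 331.98° = 28.02°.
Band runs from +84.38° eastward to +112.40°.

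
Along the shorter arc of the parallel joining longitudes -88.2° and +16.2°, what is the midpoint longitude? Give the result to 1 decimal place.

Signed shortest Δλ from -88.2° to +16.2° is +104.4°.
Midpoint longitude = -88.2° + (+104.4°)/2 = -88.2° + 52.2° = -36.0°.

-36.0°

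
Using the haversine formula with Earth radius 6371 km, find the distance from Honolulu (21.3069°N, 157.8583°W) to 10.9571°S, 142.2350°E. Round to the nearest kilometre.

Δλ = 142.2350 − -157.8583 = 300.0933°; wrapped into (−180°, 180°]: -59.9067°.
Δφ = -10.9571 − 21.3069 = -32.2640°.
a = sin²(Δφ/2) + cos φ₁ · cos φ₂ · sin²(Δλ/2) = 0.305222.
c = 2·atan2(√a, √(1−a)) = 1.17065 rad → d = 6371·c ≈ 7458.20 km.

7458 km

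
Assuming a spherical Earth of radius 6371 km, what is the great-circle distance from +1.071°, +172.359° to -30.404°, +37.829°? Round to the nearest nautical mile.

Δλ = 37.829 − 172.359 = -134.530°.
Δφ = -30.404 − 1.071 = -31.475°.
a = sin²(Δφ/2) + cos φ₁ · cos φ₂ · sin²(Δλ/2) = 0.807098.
c = 2·atan2(√a, √(1−a)) = 2.23216 rad → d = 6371·c ≈ 14221.10 km ≈ 7678.78 nmi.

7679 nmi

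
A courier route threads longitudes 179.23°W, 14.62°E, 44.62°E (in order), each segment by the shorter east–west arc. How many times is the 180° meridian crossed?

Leg 1: -179.23° → +14.62°, shortest Δλ = -166.15° (west) — crosses 180°.
Leg 2: +14.62° → +44.62°, shortest Δλ = 30.0° (east) — does not cross 180°.
Total crossings: 1.

1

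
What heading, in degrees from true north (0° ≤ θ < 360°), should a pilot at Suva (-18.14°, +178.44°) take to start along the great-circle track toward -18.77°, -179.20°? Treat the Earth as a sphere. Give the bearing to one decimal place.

Δλ = -179.20 − 178.44 = -357.64°; wrapped into (−180°, 180°]: 2.36°.
θ = atan2( sin Δλ · cos φ₂ , cos φ₁ · sin φ₂ − sin φ₁ · cos φ₂ · cos Δλ )
  = atan2(0.03899, -0.01125) = 106.089° → normalised to [0°, 360°): 106.089°.

106.1°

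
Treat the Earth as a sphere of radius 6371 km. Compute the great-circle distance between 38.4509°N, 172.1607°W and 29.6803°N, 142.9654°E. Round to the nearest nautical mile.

2270 nmi

Δλ = 142.9654 − -172.1607 = 315.1261°; wrapped into (−180°, 180°]: -44.8739°.
Δφ = 29.6803 − 38.4509 = -8.7706°.
a = sin²(Δφ/2) + cos φ₁ · cos φ₂ · sin²(Δλ/2) = 0.104959.
c = 2·atan2(√a, √(1−a)) = 0.65985 rad → d = 6371·c ≈ 4203.93 km ≈ 2269.94 nmi.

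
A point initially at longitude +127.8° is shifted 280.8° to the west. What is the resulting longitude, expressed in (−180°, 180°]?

-153.0°

Start at +127.8°; shift −280.8° → -153.0°.
-153.0° already lies in (−180°, 180°].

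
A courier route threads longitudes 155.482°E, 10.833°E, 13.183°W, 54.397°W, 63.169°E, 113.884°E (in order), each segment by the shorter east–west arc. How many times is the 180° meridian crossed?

Leg 1: +155.482° → +10.833°, shortest Δλ = -144.649° (west) — does not cross 180°.
Leg 2: +10.833° → -13.183°, shortest Δλ = -24.016° (west) — does not cross 180°.
Leg 3: -13.183° → -54.397°, shortest Δλ = -41.214° (west) — does not cross 180°.
Leg 4: -54.397° → +63.169°, shortest Δλ = 117.566° (east) — does not cross 180°.
Leg 5: +63.169° → +113.884°, shortest Δλ = 50.715° (east) — does not cross 180°.
Total crossings: 0.

0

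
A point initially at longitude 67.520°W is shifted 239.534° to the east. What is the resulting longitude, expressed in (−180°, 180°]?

172.014°E

Start at -67.520°; shift +239.534° → +172.014°.
+172.014° already lies in (−180°, 180°].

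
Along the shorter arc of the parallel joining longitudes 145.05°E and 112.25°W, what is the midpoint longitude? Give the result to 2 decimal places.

Signed shortest Δλ from +145.05° to -112.25° is +102.70°.
Midpoint longitude = +145.05° + (+102.70°)/2 = +145.05° + 51.35° = +196.40°.
Normalise into (−180°, 180°]: -163.60°.
(The naïve average (+145.05 + -112.25)/2 = 16.4° is on the wrong side of the globe.)

163.60°W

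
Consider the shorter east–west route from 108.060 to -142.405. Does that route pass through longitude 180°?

Naïve |-142.405 − 108.060| = 250.465° > 180°, so the shorter arc goes the other way round — across 180°.
Signed shortest Δλ = ((-142.405 − 108.060 + 180) mod 360) − 180 = 109.535°.
Going east by 109.535° from +108.060° passes through 180° before reaching -142.405°.

Yes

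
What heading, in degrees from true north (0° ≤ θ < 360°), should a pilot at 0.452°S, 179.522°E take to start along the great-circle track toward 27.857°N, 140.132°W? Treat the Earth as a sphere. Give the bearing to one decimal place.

Δλ = -140.132 − 179.522 = -319.654°; wrapped into (−180°, 180°]: 40.346°.
θ = atan2( sin Δλ · cos φ₂ , cos φ₁ · sin φ₂ − sin φ₁ · cos φ₂ · cos Δλ )
  = atan2(0.57238, 0.47257) = 50.456° → normalised to [0°, 360°): 50.456°.

50.5°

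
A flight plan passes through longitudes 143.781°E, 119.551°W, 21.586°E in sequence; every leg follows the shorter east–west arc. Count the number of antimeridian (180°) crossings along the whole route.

1

Leg 1: +143.781° → -119.551°, shortest Δλ = 96.668° (east) — crosses 180°.
Leg 2: -119.551° → +21.586°, shortest Δλ = 141.137° (east) — does not cross 180°.
Total crossings: 1.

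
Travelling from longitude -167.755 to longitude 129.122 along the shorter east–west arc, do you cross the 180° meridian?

Yes

Naïve |129.122 − -167.755| = 296.877° > 180°, so the shorter arc goes the other way round — across 180°.
Signed shortest Δλ = ((129.122 − -167.755 + 180) mod 360) − 180 = -63.123°.
Going west by 63.123° from -167.755° passes through 180° before reaching +129.122°.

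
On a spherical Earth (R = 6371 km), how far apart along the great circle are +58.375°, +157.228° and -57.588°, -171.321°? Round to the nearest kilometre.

Δλ = -171.321 − 157.228 = -328.549°; wrapped into (−180°, 180°]: 31.451°.
Δφ = -57.588 − 58.375 = -115.963°.
a = sin²(Δφ/2) + cos φ₁ · cos φ₂ · sin²(Δλ/2) = 0.739541.
c = 2·atan2(√a, √(1−a)) = 2.07040 rad → d = 6371·c ≈ 13190.55 km.

13191 km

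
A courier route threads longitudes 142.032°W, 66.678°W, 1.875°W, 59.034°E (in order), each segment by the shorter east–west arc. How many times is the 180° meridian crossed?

Leg 1: -142.032° → -66.678°, shortest Δλ = 75.354° (east) — does not cross 180°.
Leg 2: -66.678° → -1.875°, shortest Δλ = 64.803° (east) — does not cross 180°.
Leg 3: -1.875° → +59.034°, shortest Δλ = 60.909° (east) — does not cross 180°.
Total crossings: 0.

0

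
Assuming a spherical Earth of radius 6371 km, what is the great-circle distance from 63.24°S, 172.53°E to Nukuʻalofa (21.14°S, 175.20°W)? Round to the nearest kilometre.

4772 km

Δλ = -175.20 − 172.53 = -347.73°; wrapped into (−180°, 180°]: 12.27°.
Δφ = -21.14 − -63.24 = 42.10°.
a = sin²(Δφ/2) + cos φ₁ · cos φ₂ · sin²(Δλ/2) = 0.133809.
c = 2·atan2(√a, √(1−a)) = 0.74898 rad → d = 6371·c ≈ 4771.76 km.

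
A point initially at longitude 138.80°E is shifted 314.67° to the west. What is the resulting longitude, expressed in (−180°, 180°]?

175.87°W

Start at +138.80°; shift −314.67° → -175.87°.
-175.87° already lies in (−180°, 180°].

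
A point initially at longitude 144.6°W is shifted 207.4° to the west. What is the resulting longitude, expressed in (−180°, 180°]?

8.0°E

Start at -144.6°; shift −207.4° → -352.0°.
-352.0° lies outside (−180°, 180°]; add 360° → +8.0°.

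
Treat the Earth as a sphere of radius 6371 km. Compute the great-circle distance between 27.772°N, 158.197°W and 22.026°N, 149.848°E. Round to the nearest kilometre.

5241 km

Δλ = 149.848 − -158.197 = 308.045°; wrapped into (−180°, 180°]: -51.955°.
Δφ = 22.026 − 27.772 = -5.746°.
a = sin²(Δφ/2) + cos φ₁ · cos φ₂ · sin²(Δλ/2) = 0.159881.
c = 2·atan2(√a, √(1−a)) = 0.82271 rad → d = 6371·c ≈ 5241.49 km.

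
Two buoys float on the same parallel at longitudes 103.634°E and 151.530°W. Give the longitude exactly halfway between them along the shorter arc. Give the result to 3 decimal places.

156.052°E

Signed shortest Δλ from +103.634° to -151.530° is +104.836°.
Midpoint longitude = +103.634° + (+104.836°)/2 = +103.634° + 52.418° = +156.052°.
(The naïve average (+103.634 + -151.530)/2 = -23.948° is on the wrong side of the globe.)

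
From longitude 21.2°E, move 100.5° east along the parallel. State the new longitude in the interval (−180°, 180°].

121.7°E

Start at +21.2°; shift +100.5° → +121.7°.
+121.7° already lies in (−180°, 180°].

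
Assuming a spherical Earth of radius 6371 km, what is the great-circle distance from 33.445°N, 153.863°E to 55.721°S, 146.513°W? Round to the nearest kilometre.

11406 km

Δλ = -146.513 − 153.863 = -300.376°; wrapped into (−180°, 180°]: 59.624°.
Δφ = -55.721 − 33.445 = -89.166°.
a = sin²(Δφ/2) + cos φ₁ · cos φ₂ · sin²(Δλ/2) = 0.608880.
c = 2·atan2(√a, √(1−a)) = 1.79031 rad → d = 6371·c ≈ 11406.10 km.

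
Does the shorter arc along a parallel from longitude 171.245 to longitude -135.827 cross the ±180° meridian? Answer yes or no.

Yes

Naïve |-135.827 − 171.245| = 307.072° > 180°, so the shorter arc goes the other way round — across 180°.
Signed shortest Δλ = ((-135.827 − 171.245 + 180) mod 360) − 180 = 52.928°.
Going east by 52.928° from +171.245° passes through 180° before reaching -135.827°.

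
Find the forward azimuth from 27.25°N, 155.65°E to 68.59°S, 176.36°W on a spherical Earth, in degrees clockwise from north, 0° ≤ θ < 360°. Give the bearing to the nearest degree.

Δλ = -176.36 − 155.65 = -332.01°; wrapped into (−180°, 180°]: 27.99°.
θ = atan2( sin Δλ · cos φ₂ , cos φ₁ · sin φ₂ − sin φ₁ · cos φ₂ · cos Δλ )
  = atan2(0.17132, -0.97526) = 170.037° → normalised to [0°, 360°): 170.037°.

170°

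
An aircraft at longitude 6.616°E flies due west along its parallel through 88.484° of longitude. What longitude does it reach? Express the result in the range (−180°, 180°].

81.868°W

Start at +6.616°; shift −88.484° → -81.868°.
-81.868° already lies in (−180°, 180°].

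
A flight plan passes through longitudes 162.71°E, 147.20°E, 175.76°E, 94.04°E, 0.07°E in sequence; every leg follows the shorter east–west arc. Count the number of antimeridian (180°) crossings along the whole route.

0

Leg 1: +162.71° → +147.20°, shortest Δλ = -15.51° (west) — does not cross 180°.
Leg 2: +147.20° → +175.76°, shortest Δλ = 28.56° (east) — does not cross 180°.
Leg 3: +175.76° → +94.04°, shortest Δλ = -81.72° (west) — does not cross 180°.
Leg 4: +94.04° → +0.07°, shortest Δλ = -93.97° (west) — does not cross 180°.
Total crossings: 0.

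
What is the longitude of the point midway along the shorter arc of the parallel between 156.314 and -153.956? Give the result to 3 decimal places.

-178.821°

Signed shortest Δλ from +156.314° to -153.956° is +49.730°.
Midpoint longitude = +156.314° + (+49.730°)/2 = +156.314° + 24.865° = +181.179°.
Normalise into (−180°, 180°]: -178.821°.
(The naïve average (+156.314 + -153.956)/2 = 1.179° is on the wrong side of the globe.)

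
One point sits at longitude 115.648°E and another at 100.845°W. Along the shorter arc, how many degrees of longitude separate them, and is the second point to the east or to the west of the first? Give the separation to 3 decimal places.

Raw difference: -100.845 − 115.648 = -216.493°.
Normalise into (−180°, 180°]: -216.493° + 360° = 143.507°.
Positive ⇒ the second point lies to the east; separation 143.507°.

143.507° east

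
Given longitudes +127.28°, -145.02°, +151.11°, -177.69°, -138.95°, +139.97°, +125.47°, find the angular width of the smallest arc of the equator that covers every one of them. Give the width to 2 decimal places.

95.58°

Sort the longitudes: -177.69°, -145.02°, -138.95°, +125.47°, +127.28°, +139.97°, +151.11°.
Eastward gaps between consecutive values (wrapping around): 32.67°, 6.07°, 264.42°, 1.81°, 12.69°, 11.14°, 31.20°.
Largest gap = 264.42° ⇒ minimal covering band is its complement: 360° − 264.42° = 95.58°.
Band runs from +125.47° eastward to -138.95°, crossing the antimeridian.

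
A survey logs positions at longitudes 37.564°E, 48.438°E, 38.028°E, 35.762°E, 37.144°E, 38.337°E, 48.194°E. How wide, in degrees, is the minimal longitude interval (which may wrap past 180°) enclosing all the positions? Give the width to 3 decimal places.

Sort the longitudes: +35.762°, +37.144°, +37.564°, +38.028°, +38.337°, +48.194°, +48.438°.
Eastward gaps between consecutive values (wrapping around): 1.382°, 0.420°, 0.464°, 0.309°, 9.857°, 0.244°, 347.324°.
Largest gap = 347.324° ⇒ minimal covering band is its complement: 360° − 347.324° = 12.676°.
Band runs from +35.762° eastward to +48.438°.

12.676°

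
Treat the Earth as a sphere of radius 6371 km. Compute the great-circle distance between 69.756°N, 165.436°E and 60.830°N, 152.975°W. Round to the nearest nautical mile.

Δλ = -152.975 − 165.436 = -318.411°; wrapped into (−180°, 180°]: 41.589°.
Δφ = 60.830 − 69.756 = -8.926°.
a = sin²(Δφ/2) + cos φ₁ · cos φ₂ · sin²(Δλ/2) = 0.027311.
c = 2·atan2(√a, √(1−a)) = 0.33205 rad → d = 6371·c ≈ 2115.47 km ≈ 1142.26 nmi.

1142 nmi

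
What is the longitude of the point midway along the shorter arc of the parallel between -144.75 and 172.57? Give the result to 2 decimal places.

Signed shortest Δλ from -144.75° to +172.57° is -42.68°.
Midpoint longitude = -144.75° + (-42.68°)/2 = -144.75° − 21.34° = -166.09°.
(The naïve average (-144.75 + +172.57)/2 = 13.91° is on the wrong side of the globe.)

-166.09°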